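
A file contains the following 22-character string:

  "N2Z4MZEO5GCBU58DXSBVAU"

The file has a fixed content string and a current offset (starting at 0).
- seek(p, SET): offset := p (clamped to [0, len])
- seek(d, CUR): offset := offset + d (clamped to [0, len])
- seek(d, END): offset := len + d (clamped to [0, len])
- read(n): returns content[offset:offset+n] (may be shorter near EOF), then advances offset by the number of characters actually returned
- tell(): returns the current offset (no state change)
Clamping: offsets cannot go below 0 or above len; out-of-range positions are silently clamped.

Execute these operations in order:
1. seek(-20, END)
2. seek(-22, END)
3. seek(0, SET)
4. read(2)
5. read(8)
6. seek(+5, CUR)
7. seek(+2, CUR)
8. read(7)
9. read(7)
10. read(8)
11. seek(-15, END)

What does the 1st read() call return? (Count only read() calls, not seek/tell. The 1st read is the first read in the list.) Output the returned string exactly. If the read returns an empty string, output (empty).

After 1 (seek(-20, END)): offset=2
After 2 (seek(-22, END)): offset=0
After 3 (seek(0, SET)): offset=0
After 4 (read(2)): returned 'N2', offset=2
After 5 (read(8)): returned 'Z4MZEO5G', offset=10
After 6 (seek(+5, CUR)): offset=15
After 7 (seek(+2, CUR)): offset=17
After 8 (read(7)): returned 'SBVAU', offset=22
After 9 (read(7)): returned '', offset=22
After 10 (read(8)): returned '', offset=22
After 11 (seek(-15, END)): offset=7

Answer: N2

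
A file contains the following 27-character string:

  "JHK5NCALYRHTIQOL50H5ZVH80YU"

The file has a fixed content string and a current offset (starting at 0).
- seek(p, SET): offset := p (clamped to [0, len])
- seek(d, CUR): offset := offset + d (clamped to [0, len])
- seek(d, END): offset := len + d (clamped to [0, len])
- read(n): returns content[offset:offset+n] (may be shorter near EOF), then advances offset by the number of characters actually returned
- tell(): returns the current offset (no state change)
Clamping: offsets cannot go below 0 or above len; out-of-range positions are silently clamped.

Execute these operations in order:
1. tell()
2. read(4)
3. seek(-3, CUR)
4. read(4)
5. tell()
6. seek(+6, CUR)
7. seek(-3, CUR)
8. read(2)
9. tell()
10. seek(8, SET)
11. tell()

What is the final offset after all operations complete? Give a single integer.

After 1 (tell()): offset=0
After 2 (read(4)): returned 'JHK5', offset=4
After 3 (seek(-3, CUR)): offset=1
After 4 (read(4)): returned 'HK5N', offset=5
After 5 (tell()): offset=5
After 6 (seek(+6, CUR)): offset=11
After 7 (seek(-3, CUR)): offset=8
After 8 (read(2)): returned 'YR', offset=10
After 9 (tell()): offset=10
After 10 (seek(8, SET)): offset=8
After 11 (tell()): offset=8

Answer: 8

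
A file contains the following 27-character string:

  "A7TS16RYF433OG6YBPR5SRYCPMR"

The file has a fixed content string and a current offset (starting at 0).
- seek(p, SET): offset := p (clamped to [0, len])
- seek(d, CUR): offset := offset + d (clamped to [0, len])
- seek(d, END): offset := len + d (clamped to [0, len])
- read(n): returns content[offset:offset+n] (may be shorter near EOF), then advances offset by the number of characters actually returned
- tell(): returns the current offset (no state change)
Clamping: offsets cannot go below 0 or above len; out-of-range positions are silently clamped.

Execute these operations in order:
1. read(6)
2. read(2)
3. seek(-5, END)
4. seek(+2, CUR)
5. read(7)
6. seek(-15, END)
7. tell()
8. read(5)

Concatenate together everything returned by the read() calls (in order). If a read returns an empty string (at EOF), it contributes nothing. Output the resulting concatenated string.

Answer: A7TS16RYPMROG6YB

Derivation:
After 1 (read(6)): returned 'A7TS16', offset=6
After 2 (read(2)): returned 'RY', offset=8
After 3 (seek(-5, END)): offset=22
After 4 (seek(+2, CUR)): offset=24
After 5 (read(7)): returned 'PMR', offset=27
After 6 (seek(-15, END)): offset=12
After 7 (tell()): offset=12
After 8 (read(5)): returned 'OG6YB', offset=17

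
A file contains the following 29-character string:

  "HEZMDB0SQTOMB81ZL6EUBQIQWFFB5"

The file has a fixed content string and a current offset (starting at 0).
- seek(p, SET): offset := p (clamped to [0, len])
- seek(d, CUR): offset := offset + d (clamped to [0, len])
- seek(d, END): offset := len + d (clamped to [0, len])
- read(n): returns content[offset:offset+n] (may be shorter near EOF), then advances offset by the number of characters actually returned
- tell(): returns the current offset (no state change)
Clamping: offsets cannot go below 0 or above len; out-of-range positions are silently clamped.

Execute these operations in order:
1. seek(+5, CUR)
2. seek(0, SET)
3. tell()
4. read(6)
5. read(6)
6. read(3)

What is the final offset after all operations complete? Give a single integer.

Answer: 15

Derivation:
After 1 (seek(+5, CUR)): offset=5
After 2 (seek(0, SET)): offset=0
After 3 (tell()): offset=0
After 4 (read(6)): returned 'HEZMDB', offset=6
After 5 (read(6)): returned '0SQTOM', offset=12
After 6 (read(3)): returned 'B81', offset=15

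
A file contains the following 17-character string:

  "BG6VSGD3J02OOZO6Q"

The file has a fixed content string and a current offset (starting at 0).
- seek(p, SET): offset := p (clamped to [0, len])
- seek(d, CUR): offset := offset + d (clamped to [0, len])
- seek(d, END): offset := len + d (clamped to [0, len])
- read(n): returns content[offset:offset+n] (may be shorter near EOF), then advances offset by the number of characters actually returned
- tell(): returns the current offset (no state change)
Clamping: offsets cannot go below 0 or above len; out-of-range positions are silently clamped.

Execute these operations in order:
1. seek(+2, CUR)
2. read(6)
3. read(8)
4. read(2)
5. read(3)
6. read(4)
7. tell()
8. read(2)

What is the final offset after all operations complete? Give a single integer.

Answer: 17

Derivation:
After 1 (seek(+2, CUR)): offset=2
After 2 (read(6)): returned '6VSGD3', offset=8
After 3 (read(8)): returned 'J02OOZO6', offset=16
After 4 (read(2)): returned 'Q', offset=17
After 5 (read(3)): returned '', offset=17
After 6 (read(4)): returned '', offset=17
After 7 (tell()): offset=17
After 8 (read(2)): returned '', offset=17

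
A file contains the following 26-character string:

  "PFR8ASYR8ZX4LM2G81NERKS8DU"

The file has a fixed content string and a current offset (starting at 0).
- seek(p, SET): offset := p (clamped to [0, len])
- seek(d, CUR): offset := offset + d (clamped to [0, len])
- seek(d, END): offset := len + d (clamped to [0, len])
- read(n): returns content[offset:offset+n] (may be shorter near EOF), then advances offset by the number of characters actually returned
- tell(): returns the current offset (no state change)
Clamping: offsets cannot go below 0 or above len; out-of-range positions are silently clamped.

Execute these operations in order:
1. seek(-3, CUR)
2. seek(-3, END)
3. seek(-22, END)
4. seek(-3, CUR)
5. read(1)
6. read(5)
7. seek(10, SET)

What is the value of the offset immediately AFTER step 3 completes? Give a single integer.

After 1 (seek(-3, CUR)): offset=0
After 2 (seek(-3, END)): offset=23
After 3 (seek(-22, END)): offset=4

Answer: 4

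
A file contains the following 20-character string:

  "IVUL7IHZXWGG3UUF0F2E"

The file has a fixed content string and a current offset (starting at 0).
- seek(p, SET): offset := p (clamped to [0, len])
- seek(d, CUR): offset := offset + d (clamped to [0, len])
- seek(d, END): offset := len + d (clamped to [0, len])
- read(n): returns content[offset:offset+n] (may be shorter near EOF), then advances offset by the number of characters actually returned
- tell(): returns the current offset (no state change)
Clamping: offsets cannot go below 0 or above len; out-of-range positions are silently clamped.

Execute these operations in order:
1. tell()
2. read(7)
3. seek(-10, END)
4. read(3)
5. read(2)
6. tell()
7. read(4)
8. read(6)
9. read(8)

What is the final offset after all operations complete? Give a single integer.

After 1 (tell()): offset=0
After 2 (read(7)): returned 'IVUL7IH', offset=7
After 3 (seek(-10, END)): offset=10
After 4 (read(3)): returned 'GG3', offset=13
After 5 (read(2)): returned 'UU', offset=15
After 6 (tell()): offset=15
After 7 (read(4)): returned 'F0F2', offset=19
After 8 (read(6)): returned 'E', offset=20
After 9 (read(8)): returned '', offset=20

Answer: 20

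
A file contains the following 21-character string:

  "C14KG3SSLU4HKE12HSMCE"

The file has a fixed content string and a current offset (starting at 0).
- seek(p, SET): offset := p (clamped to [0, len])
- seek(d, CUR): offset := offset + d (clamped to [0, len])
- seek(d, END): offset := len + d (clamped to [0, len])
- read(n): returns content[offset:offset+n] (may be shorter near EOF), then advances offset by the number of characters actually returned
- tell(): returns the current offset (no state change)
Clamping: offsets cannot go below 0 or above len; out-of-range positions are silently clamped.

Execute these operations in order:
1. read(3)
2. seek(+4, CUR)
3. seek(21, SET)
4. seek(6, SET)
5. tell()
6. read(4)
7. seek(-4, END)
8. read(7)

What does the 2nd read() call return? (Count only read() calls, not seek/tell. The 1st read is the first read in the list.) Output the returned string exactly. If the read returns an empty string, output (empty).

After 1 (read(3)): returned 'C14', offset=3
After 2 (seek(+4, CUR)): offset=7
After 3 (seek(21, SET)): offset=21
After 4 (seek(6, SET)): offset=6
After 5 (tell()): offset=6
After 6 (read(4)): returned 'SSLU', offset=10
After 7 (seek(-4, END)): offset=17
After 8 (read(7)): returned 'SMCE', offset=21

Answer: SSLU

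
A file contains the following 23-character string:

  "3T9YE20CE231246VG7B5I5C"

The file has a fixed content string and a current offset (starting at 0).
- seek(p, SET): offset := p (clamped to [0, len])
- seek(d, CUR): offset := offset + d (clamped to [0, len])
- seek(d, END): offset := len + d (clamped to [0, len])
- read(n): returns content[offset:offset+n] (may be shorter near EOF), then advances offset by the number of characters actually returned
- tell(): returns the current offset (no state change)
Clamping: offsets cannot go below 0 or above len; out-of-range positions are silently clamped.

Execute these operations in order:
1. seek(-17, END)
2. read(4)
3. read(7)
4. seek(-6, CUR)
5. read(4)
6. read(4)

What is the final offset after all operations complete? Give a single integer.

Answer: 19

Derivation:
After 1 (seek(-17, END)): offset=6
After 2 (read(4)): returned '0CE2', offset=10
After 3 (read(7)): returned '31246VG', offset=17
After 4 (seek(-6, CUR)): offset=11
After 5 (read(4)): returned '1246', offset=15
After 6 (read(4)): returned 'VG7B', offset=19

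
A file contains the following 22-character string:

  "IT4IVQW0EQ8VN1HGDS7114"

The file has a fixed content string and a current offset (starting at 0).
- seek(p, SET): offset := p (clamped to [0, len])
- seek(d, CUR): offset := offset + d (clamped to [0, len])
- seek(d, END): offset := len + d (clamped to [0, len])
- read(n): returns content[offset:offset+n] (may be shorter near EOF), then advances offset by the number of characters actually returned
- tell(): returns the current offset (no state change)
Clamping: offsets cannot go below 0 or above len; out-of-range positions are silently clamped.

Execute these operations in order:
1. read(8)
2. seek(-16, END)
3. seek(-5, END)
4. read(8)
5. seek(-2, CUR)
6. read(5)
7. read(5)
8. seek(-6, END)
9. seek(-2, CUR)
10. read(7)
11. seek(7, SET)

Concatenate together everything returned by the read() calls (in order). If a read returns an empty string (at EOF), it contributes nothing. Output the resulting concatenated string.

After 1 (read(8)): returned 'IT4IVQW0', offset=8
After 2 (seek(-16, END)): offset=6
After 3 (seek(-5, END)): offset=17
After 4 (read(8)): returned 'S7114', offset=22
After 5 (seek(-2, CUR)): offset=20
After 6 (read(5)): returned '14', offset=22
After 7 (read(5)): returned '', offset=22
After 8 (seek(-6, END)): offset=16
After 9 (seek(-2, CUR)): offset=14
After 10 (read(7)): returned 'HGDS711', offset=21
After 11 (seek(7, SET)): offset=7

Answer: IT4IVQW0S711414HGDS711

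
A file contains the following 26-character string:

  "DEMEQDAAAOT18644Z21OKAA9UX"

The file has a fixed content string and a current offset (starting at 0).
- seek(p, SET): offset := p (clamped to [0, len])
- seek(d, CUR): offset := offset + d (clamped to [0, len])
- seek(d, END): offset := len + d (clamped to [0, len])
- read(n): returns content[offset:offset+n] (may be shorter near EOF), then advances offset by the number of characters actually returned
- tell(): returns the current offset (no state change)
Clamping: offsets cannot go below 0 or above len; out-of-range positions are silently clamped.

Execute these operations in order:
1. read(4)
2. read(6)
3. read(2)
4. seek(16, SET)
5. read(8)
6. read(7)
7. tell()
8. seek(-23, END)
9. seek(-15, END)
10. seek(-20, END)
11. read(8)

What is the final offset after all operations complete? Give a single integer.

Answer: 14

Derivation:
After 1 (read(4)): returned 'DEME', offset=4
After 2 (read(6)): returned 'QDAAAO', offset=10
After 3 (read(2)): returned 'T1', offset=12
After 4 (seek(16, SET)): offset=16
After 5 (read(8)): returned 'Z21OKAA9', offset=24
After 6 (read(7)): returned 'UX', offset=26
After 7 (tell()): offset=26
After 8 (seek(-23, END)): offset=3
After 9 (seek(-15, END)): offset=11
After 10 (seek(-20, END)): offset=6
After 11 (read(8)): returned 'AAAOT186', offset=14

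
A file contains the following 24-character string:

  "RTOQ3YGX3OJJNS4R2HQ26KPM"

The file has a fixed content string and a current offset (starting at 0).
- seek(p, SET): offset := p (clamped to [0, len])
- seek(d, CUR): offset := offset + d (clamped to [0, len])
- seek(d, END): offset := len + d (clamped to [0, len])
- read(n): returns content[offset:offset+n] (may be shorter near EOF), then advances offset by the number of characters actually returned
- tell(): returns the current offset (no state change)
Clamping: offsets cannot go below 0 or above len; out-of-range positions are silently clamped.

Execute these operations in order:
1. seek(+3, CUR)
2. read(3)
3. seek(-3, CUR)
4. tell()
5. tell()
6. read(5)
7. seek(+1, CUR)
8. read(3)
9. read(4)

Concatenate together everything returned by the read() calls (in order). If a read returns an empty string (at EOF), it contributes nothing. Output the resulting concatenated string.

After 1 (seek(+3, CUR)): offset=3
After 2 (read(3)): returned 'Q3Y', offset=6
After 3 (seek(-3, CUR)): offset=3
After 4 (tell()): offset=3
After 5 (tell()): offset=3
After 6 (read(5)): returned 'Q3YGX', offset=8
After 7 (seek(+1, CUR)): offset=9
After 8 (read(3)): returned 'OJJ', offset=12
After 9 (read(4)): returned 'NS4R', offset=16

Answer: Q3YQ3YGXOJJNS4R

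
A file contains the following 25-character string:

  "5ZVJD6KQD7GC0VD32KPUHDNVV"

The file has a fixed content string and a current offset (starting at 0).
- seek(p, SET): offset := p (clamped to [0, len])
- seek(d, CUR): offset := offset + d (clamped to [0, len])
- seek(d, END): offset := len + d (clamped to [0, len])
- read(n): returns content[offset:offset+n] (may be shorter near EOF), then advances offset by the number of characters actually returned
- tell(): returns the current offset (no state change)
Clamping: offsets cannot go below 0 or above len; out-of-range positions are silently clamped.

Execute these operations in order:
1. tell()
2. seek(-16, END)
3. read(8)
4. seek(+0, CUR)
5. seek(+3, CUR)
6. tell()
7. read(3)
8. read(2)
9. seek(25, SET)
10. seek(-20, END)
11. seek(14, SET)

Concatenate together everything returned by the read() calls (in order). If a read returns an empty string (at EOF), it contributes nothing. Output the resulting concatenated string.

Answer: 7GC0VD32HDNVV

Derivation:
After 1 (tell()): offset=0
After 2 (seek(-16, END)): offset=9
After 3 (read(8)): returned '7GC0VD32', offset=17
After 4 (seek(+0, CUR)): offset=17
After 5 (seek(+3, CUR)): offset=20
After 6 (tell()): offset=20
After 7 (read(3)): returned 'HDN', offset=23
After 8 (read(2)): returned 'VV', offset=25
After 9 (seek(25, SET)): offset=25
After 10 (seek(-20, END)): offset=5
After 11 (seek(14, SET)): offset=14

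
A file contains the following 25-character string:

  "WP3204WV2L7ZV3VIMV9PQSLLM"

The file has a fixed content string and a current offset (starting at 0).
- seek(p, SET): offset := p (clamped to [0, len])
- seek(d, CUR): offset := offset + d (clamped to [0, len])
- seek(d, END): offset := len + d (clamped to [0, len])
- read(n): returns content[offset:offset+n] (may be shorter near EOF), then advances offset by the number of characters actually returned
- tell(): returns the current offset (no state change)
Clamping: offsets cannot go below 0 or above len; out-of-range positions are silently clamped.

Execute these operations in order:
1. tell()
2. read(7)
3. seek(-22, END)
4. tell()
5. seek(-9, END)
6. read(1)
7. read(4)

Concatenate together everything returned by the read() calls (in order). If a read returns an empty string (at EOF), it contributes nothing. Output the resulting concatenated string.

Answer: WP3204WMV9PQ

Derivation:
After 1 (tell()): offset=0
After 2 (read(7)): returned 'WP3204W', offset=7
After 3 (seek(-22, END)): offset=3
After 4 (tell()): offset=3
After 5 (seek(-9, END)): offset=16
After 6 (read(1)): returned 'M', offset=17
After 7 (read(4)): returned 'V9PQ', offset=21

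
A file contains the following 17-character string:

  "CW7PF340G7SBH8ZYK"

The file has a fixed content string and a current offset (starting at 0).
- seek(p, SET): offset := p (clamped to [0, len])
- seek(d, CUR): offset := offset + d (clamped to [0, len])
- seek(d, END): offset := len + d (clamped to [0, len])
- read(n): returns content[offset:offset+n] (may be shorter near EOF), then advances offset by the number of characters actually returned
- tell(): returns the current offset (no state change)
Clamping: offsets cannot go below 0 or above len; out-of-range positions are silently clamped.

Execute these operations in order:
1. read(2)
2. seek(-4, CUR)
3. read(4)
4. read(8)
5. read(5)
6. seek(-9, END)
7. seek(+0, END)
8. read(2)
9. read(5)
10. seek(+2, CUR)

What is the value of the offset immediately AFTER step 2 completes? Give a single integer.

Answer: 0

Derivation:
After 1 (read(2)): returned 'CW', offset=2
After 2 (seek(-4, CUR)): offset=0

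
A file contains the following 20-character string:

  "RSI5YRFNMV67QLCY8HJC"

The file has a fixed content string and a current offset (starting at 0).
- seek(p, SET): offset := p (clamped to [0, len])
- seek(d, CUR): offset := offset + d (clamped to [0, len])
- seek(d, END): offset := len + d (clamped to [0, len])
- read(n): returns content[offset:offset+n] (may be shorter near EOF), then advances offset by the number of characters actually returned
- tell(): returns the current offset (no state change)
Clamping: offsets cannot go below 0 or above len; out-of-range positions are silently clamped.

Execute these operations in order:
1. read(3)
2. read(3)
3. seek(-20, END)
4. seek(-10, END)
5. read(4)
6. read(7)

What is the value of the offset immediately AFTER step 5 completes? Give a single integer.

Answer: 14

Derivation:
After 1 (read(3)): returned 'RSI', offset=3
After 2 (read(3)): returned '5YR', offset=6
After 3 (seek(-20, END)): offset=0
After 4 (seek(-10, END)): offset=10
After 5 (read(4)): returned '67QL', offset=14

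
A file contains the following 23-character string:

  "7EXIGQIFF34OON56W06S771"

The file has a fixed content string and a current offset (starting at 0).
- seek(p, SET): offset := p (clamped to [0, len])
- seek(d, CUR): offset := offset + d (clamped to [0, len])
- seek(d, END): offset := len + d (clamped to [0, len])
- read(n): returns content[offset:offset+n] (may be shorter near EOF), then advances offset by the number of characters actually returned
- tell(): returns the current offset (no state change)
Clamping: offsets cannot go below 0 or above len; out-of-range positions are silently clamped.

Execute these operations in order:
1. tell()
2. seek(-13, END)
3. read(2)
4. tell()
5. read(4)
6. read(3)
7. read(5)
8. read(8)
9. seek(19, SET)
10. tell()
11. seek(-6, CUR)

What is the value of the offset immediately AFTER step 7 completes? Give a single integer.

After 1 (tell()): offset=0
After 2 (seek(-13, END)): offset=10
After 3 (read(2)): returned '4O', offset=12
After 4 (tell()): offset=12
After 5 (read(4)): returned 'ON56', offset=16
After 6 (read(3)): returned 'W06', offset=19
After 7 (read(5)): returned 'S771', offset=23

Answer: 23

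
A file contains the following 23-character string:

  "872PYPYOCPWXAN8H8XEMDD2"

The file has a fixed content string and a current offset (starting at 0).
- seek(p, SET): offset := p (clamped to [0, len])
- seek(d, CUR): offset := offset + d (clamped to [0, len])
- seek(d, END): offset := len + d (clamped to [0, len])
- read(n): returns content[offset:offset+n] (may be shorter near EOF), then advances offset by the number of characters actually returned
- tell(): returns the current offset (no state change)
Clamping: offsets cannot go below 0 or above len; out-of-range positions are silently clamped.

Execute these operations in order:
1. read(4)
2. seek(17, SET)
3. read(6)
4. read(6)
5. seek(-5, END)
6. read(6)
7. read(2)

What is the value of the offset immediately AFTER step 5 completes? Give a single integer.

After 1 (read(4)): returned '872P', offset=4
After 2 (seek(17, SET)): offset=17
After 3 (read(6)): returned 'XEMDD2', offset=23
After 4 (read(6)): returned '', offset=23
After 5 (seek(-5, END)): offset=18

Answer: 18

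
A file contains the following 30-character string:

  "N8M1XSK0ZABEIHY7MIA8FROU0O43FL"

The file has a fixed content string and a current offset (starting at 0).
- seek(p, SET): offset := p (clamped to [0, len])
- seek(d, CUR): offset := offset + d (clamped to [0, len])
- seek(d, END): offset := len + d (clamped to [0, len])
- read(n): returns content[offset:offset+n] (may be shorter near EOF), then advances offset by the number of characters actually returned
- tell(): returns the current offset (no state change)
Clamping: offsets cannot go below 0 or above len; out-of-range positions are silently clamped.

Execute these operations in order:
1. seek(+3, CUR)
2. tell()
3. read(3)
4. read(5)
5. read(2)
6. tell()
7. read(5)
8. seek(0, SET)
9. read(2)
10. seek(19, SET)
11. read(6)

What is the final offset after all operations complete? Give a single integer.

Answer: 25

Derivation:
After 1 (seek(+3, CUR)): offset=3
After 2 (tell()): offset=3
After 3 (read(3)): returned '1XS', offset=6
After 4 (read(5)): returned 'K0ZAB', offset=11
After 5 (read(2)): returned 'EI', offset=13
After 6 (tell()): offset=13
After 7 (read(5)): returned 'HY7MI', offset=18
After 8 (seek(0, SET)): offset=0
After 9 (read(2)): returned 'N8', offset=2
After 10 (seek(19, SET)): offset=19
After 11 (read(6)): returned '8FROU0', offset=25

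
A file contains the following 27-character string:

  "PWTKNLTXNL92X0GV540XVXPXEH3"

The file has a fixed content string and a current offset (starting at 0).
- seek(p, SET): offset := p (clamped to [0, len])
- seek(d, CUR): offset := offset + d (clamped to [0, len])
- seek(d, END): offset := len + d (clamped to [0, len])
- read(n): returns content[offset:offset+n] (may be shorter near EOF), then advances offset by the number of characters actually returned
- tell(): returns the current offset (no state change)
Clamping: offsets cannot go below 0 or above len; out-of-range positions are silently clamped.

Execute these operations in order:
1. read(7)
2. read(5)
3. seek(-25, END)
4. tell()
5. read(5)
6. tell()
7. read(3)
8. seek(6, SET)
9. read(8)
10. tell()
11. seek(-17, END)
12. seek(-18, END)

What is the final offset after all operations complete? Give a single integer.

Answer: 9

Derivation:
After 1 (read(7)): returned 'PWTKNLT', offset=7
After 2 (read(5)): returned 'XNL92', offset=12
After 3 (seek(-25, END)): offset=2
After 4 (tell()): offset=2
After 5 (read(5)): returned 'TKNLT', offset=7
After 6 (tell()): offset=7
After 7 (read(3)): returned 'XNL', offset=10
After 8 (seek(6, SET)): offset=6
After 9 (read(8)): returned 'TXNL92X0', offset=14
After 10 (tell()): offset=14
After 11 (seek(-17, END)): offset=10
After 12 (seek(-18, END)): offset=9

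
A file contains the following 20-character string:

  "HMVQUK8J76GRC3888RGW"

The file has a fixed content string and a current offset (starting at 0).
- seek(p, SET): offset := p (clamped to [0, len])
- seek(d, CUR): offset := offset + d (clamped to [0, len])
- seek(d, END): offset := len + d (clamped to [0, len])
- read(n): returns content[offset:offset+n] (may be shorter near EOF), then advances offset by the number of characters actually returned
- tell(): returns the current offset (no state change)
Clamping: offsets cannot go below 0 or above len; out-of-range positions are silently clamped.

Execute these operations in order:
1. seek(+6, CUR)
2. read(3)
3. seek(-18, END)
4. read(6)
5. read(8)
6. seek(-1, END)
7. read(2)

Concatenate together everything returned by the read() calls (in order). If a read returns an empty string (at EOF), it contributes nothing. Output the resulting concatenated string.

Answer: 8J7VQUK8J76GRC388W

Derivation:
After 1 (seek(+6, CUR)): offset=6
After 2 (read(3)): returned '8J7', offset=9
After 3 (seek(-18, END)): offset=2
After 4 (read(6)): returned 'VQUK8J', offset=8
After 5 (read(8)): returned '76GRC388', offset=16
After 6 (seek(-1, END)): offset=19
After 7 (read(2)): returned 'W', offset=20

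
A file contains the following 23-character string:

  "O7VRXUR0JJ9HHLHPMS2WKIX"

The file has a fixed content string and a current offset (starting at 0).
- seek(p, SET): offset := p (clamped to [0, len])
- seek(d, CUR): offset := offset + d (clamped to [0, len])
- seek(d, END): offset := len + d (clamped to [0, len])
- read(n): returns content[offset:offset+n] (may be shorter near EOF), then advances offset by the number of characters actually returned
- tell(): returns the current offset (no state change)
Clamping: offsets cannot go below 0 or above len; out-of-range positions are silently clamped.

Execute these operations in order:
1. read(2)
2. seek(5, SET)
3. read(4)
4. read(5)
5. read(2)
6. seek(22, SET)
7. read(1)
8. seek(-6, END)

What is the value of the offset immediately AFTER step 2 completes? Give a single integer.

Answer: 5

Derivation:
After 1 (read(2)): returned 'O7', offset=2
After 2 (seek(5, SET)): offset=5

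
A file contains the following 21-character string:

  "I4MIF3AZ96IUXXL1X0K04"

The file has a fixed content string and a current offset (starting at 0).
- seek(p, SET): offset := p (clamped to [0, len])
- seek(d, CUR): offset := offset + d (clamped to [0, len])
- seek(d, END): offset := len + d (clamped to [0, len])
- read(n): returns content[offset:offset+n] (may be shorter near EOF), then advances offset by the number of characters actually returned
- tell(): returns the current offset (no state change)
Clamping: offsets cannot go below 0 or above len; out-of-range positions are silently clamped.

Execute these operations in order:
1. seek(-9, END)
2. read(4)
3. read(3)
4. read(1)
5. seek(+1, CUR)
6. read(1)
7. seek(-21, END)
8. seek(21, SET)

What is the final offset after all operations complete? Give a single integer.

Answer: 21

Derivation:
After 1 (seek(-9, END)): offset=12
After 2 (read(4)): returned 'XXL1', offset=16
After 3 (read(3)): returned 'X0K', offset=19
After 4 (read(1)): returned '0', offset=20
After 5 (seek(+1, CUR)): offset=21
After 6 (read(1)): returned '', offset=21
After 7 (seek(-21, END)): offset=0
After 8 (seek(21, SET)): offset=21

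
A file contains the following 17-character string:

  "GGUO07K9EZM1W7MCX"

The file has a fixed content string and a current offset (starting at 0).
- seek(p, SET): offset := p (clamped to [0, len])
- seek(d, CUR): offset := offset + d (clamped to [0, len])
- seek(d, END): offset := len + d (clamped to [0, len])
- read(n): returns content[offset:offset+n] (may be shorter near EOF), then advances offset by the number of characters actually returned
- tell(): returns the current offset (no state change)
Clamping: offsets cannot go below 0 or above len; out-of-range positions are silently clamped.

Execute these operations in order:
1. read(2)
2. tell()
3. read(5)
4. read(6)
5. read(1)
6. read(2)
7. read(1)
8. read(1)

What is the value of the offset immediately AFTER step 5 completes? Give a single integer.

Answer: 14

Derivation:
After 1 (read(2)): returned 'GG', offset=2
After 2 (tell()): offset=2
After 3 (read(5)): returned 'UO07K', offset=7
After 4 (read(6)): returned '9EZM1W', offset=13
After 5 (read(1)): returned '7', offset=14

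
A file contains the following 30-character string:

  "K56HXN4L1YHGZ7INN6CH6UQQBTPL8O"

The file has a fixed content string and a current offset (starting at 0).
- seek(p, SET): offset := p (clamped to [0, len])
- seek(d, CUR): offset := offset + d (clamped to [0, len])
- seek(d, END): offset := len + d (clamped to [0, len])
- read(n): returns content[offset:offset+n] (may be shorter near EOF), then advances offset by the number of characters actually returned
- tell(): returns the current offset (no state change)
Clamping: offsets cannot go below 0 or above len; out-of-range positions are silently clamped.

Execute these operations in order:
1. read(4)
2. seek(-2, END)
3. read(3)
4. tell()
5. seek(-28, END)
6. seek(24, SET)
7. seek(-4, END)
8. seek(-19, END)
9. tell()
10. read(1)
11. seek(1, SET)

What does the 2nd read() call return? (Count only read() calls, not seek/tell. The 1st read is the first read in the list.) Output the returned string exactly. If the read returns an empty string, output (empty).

After 1 (read(4)): returned 'K56H', offset=4
After 2 (seek(-2, END)): offset=28
After 3 (read(3)): returned '8O', offset=30
After 4 (tell()): offset=30
After 5 (seek(-28, END)): offset=2
After 6 (seek(24, SET)): offset=24
After 7 (seek(-4, END)): offset=26
After 8 (seek(-19, END)): offset=11
After 9 (tell()): offset=11
After 10 (read(1)): returned 'G', offset=12
After 11 (seek(1, SET)): offset=1

Answer: 8O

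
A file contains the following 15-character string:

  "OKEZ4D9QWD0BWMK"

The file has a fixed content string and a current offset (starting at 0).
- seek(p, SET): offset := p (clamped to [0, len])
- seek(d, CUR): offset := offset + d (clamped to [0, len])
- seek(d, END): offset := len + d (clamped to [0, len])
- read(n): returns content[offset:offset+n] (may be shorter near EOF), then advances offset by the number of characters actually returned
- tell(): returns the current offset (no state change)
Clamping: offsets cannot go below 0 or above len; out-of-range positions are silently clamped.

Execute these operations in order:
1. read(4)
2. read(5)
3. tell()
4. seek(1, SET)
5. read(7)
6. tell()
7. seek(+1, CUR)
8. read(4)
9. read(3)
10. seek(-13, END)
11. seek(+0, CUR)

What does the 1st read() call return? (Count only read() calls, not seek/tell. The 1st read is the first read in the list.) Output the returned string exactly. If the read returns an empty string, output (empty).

After 1 (read(4)): returned 'OKEZ', offset=4
After 2 (read(5)): returned '4D9QW', offset=9
After 3 (tell()): offset=9
After 4 (seek(1, SET)): offset=1
After 5 (read(7)): returned 'KEZ4D9Q', offset=8
After 6 (tell()): offset=8
After 7 (seek(+1, CUR)): offset=9
After 8 (read(4)): returned 'D0BW', offset=13
After 9 (read(3)): returned 'MK', offset=15
After 10 (seek(-13, END)): offset=2
After 11 (seek(+0, CUR)): offset=2

Answer: OKEZ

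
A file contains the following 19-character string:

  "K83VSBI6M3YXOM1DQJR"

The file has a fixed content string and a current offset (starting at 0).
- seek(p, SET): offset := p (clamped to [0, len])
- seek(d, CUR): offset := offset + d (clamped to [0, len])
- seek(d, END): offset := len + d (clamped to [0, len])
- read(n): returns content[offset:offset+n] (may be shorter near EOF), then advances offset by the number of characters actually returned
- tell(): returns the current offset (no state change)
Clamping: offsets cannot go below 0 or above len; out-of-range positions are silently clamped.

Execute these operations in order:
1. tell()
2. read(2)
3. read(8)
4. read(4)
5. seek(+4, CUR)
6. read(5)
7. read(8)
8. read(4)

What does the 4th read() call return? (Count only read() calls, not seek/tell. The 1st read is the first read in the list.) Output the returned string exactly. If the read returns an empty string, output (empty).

After 1 (tell()): offset=0
After 2 (read(2)): returned 'K8', offset=2
After 3 (read(8)): returned '3VSBI6M3', offset=10
After 4 (read(4)): returned 'YXOM', offset=14
After 5 (seek(+4, CUR)): offset=18
After 6 (read(5)): returned 'R', offset=19
After 7 (read(8)): returned '', offset=19
After 8 (read(4)): returned '', offset=19

Answer: R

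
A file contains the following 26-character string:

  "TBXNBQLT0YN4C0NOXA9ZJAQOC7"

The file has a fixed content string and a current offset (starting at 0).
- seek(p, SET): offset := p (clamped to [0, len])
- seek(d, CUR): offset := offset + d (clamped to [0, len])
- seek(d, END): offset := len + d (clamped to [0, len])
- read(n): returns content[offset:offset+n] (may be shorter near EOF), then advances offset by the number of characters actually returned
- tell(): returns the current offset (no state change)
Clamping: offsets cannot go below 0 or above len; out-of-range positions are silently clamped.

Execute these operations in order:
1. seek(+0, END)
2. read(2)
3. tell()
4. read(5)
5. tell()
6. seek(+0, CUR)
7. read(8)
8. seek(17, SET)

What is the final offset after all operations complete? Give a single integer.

Answer: 17

Derivation:
After 1 (seek(+0, END)): offset=26
After 2 (read(2)): returned '', offset=26
After 3 (tell()): offset=26
After 4 (read(5)): returned '', offset=26
After 5 (tell()): offset=26
After 6 (seek(+0, CUR)): offset=26
After 7 (read(8)): returned '', offset=26
After 8 (seek(17, SET)): offset=17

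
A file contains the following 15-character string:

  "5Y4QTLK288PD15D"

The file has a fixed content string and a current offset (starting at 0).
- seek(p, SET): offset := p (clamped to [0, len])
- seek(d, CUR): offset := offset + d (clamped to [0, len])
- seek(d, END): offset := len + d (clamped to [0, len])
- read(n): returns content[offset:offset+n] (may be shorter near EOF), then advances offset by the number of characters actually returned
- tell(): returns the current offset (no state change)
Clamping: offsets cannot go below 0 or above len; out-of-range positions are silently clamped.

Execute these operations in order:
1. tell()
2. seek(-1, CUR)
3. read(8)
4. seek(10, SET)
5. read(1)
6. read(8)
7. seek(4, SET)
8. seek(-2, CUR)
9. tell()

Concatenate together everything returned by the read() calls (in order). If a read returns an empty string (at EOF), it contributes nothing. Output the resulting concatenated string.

Answer: 5Y4QTLK2PD15D

Derivation:
After 1 (tell()): offset=0
After 2 (seek(-1, CUR)): offset=0
After 3 (read(8)): returned '5Y4QTLK2', offset=8
After 4 (seek(10, SET)): offset=10
After 5 (read(1)): returned 'P', offset=11
After 6 (read(8)): returned 'D15D', offset=15
After 7 (seek(4, SET)): offset=4
After 8 (seek(-2, CUR)): offset=2
After 9 (tell()): offset=2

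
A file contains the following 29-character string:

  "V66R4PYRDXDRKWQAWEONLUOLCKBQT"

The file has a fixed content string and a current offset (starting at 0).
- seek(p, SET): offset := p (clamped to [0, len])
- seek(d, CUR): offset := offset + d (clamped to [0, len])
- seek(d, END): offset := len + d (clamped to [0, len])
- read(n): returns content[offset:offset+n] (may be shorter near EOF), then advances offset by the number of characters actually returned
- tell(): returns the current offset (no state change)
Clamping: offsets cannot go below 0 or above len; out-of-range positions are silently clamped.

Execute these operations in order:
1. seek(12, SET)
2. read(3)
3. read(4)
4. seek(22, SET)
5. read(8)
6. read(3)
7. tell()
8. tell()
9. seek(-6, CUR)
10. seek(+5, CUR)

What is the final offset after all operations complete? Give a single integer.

Answer: 28

Derivation:
After 1 (seek(12, SET)): offset=12
After 2 (read(3)): returned 'KWQ', offset=15
After 3 (read(4)): returned 'AWEO', offset=19
After 4 (seek(22, SET)): offset=22
After 5 (read(8)): returned 'OLCKBQT', offset=29
After 6 (read(3)): returned '', offset=29
After 7 (tell()): offset=29
After 8 (tell()): offset=29
After 9 (seek(-6, CUR)): offset=23
After 10 (seek(+5, CUR)): offset=28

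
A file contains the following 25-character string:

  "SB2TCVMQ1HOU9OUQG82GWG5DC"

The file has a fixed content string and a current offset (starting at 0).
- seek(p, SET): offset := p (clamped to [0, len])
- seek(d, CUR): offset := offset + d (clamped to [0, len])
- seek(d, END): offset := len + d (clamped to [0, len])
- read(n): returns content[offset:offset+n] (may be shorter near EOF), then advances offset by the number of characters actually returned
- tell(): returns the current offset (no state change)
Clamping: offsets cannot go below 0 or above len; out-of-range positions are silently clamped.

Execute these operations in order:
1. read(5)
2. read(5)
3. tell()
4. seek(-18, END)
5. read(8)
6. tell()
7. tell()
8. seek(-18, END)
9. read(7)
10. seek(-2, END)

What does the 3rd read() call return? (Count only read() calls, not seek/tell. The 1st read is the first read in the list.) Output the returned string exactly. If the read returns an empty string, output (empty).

Answer: Q1HOU9OU

Derivation:
After 1 (read(5)): returned 'SB2TC', offset=5
After 2 (read(5)): returned 'VMQ1H', offset=10
After 3 (tell()): offset=10
After 4 (seek(-18, END)): offset=7
After 5 (read(8)): returned 'Q1HOU9OU', offset=15
After 6 (tell()): offset=15
After 7 (tell()): offset=15
After 8 (seek(-18, END)): offset=7
After 9 (read(7)): returned 'Q1HOU9O', offset=14
After 10 (seek(-2, END)): offset=23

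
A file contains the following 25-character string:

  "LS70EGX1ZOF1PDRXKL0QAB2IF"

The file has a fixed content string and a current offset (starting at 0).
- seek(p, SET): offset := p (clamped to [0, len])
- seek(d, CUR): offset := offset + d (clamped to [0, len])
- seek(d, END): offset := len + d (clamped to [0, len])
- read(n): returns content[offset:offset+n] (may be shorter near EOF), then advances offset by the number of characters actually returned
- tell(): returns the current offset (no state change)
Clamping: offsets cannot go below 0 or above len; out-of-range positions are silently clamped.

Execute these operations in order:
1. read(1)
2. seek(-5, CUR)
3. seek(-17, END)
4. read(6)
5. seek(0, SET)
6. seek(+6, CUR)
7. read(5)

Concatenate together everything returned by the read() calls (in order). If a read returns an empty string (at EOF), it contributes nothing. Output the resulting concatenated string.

After 1 (read(1)): returned 'L', offset=1
After 2 (seek(-5, CUR)): offset=0
After 3 (seek(-17, END)): offset=8
After 4 (read(6)): returned 'ZOF1PD', offset=14
After 5 (seek(0, SET)): offset=0
After 6 (seek(+6, CUR)): offset=6
After 7 (read(5)): returned 'X1ZOF', offset=11

Answer: LZOF1PDX1ZOF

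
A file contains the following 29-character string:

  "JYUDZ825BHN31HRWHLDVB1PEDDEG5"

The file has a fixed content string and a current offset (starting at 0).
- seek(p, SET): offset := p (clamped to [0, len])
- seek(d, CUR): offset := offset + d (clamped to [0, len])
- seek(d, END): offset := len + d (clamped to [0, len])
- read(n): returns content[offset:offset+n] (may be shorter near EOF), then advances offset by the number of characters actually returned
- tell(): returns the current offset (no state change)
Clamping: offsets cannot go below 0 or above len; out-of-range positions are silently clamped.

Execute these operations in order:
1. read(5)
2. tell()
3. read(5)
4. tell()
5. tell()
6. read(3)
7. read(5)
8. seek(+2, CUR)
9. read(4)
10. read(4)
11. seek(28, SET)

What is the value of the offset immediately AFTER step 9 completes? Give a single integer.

Answer: 24

Derivation:
After 1 (read(5)): returned 'JYUDZ', offset=5
After 2 (tell()): offset=5
After 3 (read(5)): returned '825BH', offset=10
After 4 (tell()): offset=10
After 5 (tell()): offset=10
After 6 (read(3)): returned 'N31', offset=13
After 7 (read(5)): returned 'HRWHL', offset=18
After 8 (seek(+2, CUR)): offset=20
After 9 (read(4)): returned 'B1PE', offset=24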